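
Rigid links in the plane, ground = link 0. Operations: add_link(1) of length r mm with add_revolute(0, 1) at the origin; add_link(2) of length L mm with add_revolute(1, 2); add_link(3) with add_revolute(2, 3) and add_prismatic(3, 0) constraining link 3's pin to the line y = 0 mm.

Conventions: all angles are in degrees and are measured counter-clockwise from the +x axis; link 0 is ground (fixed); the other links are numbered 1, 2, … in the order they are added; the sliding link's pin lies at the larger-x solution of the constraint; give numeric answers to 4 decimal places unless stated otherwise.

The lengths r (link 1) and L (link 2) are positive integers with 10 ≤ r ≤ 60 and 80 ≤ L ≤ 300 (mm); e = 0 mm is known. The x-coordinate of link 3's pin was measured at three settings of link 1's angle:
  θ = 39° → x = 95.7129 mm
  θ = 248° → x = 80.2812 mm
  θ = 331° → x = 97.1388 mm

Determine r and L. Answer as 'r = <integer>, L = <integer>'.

constraint per measurement: (x − r cos θ)² + (r sin θ − e)² = L²
subtracting the θ₁ and θ₂ equations cancels the r² and L² terms:
r = (x₁² − x₂²) / (2[(x₁cos θ₁ + e sin θ₁) − (x₂cos θ₂ + e sin θ₂)]) = 13.0001 → r = 13
L² = (x₁ − r cos θ₁)² + (r sin θ₁ − e)² = 7396.0040 → L = 86.0000 → L = 86
check at θ₃=331°: x = 97.1388 (printed 97.1388) ✓

r = 13, L = 86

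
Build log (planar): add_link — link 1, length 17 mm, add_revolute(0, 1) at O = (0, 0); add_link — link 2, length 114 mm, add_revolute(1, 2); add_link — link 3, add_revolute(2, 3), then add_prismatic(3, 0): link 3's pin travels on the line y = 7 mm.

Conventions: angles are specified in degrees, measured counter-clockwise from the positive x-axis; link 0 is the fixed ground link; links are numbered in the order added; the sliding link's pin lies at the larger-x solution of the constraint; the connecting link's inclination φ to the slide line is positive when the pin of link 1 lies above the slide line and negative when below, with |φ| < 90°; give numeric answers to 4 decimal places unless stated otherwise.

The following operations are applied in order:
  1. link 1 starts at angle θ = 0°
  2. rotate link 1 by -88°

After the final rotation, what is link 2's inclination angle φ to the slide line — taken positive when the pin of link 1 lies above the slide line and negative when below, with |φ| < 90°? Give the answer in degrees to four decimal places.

geometry: r = 17 mm, L = 114 mm, e = 7 mm; θ starts at 0°
rotate link 1 by -88°: θ ← 0° -88° = -88°
h = r sin θ − e = -16.989644 − 7 = -23.989644
sin φ = h / L = -23.989644 / 114 = -0.21043547
φ = arcsin(-0.21043547) = -12.147873°

-12.1479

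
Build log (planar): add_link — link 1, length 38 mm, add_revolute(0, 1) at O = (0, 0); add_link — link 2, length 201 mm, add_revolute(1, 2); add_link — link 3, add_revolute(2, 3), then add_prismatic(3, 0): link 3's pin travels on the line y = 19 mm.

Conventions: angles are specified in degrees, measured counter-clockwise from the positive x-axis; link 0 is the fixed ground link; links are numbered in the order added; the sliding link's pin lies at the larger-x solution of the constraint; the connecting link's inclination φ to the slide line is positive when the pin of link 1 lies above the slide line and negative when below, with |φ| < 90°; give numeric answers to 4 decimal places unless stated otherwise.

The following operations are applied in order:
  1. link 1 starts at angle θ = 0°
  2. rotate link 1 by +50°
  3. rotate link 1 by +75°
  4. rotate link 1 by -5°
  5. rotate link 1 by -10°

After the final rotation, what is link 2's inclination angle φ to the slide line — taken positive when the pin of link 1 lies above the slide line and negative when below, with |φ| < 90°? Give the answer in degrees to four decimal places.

geometry: r = 38 mm, L = 201 mm, e = 19 mm; θ starts at 0°
rotate link 1 by +50°: θ ← 0° +50° = 50°
rotate link 1 by +75°: θ ← 50° +75° = 125°
rotate link 1 by -5°: θ ← 125° -5° = 120°
rotate link 1 by -10°: θ ← 120° -10° = 110°
h = r sin θ − e = 35.708320 − 19 = 16.708320
sin φ = h / L = 16.708320 / 201 = 0.08312597
φ = arcsin(0.08312597) = 4.768269°

4.7683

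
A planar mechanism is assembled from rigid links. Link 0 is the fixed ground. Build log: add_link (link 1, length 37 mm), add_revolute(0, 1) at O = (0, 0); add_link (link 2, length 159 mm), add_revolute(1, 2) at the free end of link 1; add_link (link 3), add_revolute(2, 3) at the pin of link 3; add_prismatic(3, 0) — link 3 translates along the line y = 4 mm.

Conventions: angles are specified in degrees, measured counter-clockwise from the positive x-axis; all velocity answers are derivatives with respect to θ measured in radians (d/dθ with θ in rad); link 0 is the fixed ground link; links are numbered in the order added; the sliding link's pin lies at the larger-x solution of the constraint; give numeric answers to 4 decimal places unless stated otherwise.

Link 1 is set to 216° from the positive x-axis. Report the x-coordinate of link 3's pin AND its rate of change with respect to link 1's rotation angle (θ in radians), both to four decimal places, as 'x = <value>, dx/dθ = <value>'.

geometry: r = 37 mm, L = 159 mm, e = 4 mm
crank pin P = (r cos θ, r sin θ) = (-29.933629, -21.748054)
h = r sin θ − e = -21.748054 − 4 = -25.748054
x = r cos θ + √(L² − h²) = -29.933629 + 156.901363 = 126.967734
dx/dθ = −r sin θ − h·r cos θ/√(L² − h²) (θ in radians; h = -25.748054) = 16.835843

x = 126.9677, dx/dθ = 16.8358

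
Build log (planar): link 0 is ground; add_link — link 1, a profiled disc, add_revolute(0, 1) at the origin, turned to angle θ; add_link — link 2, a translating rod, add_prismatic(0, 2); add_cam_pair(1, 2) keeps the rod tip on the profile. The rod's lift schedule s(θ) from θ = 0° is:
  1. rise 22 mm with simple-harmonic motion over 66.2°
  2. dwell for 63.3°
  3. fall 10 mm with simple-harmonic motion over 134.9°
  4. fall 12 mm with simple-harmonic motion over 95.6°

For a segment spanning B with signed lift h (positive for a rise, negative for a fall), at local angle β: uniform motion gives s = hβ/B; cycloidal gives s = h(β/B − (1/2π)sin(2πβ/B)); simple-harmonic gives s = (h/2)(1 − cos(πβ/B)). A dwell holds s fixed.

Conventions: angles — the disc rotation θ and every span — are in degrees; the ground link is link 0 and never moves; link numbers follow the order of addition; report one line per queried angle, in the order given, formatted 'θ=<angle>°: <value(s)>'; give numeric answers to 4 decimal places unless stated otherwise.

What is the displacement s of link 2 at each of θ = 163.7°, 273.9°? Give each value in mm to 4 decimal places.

seg 1 [0°–66.2°] simple-harmonic, h=22: full span → s += 22 → s = 22.0000
seg 2 [66.2°–129.5°] dwell: s stays 22.0000
seg 3 [129.5°–264.4°] simple-harmonic, h=-10: θ=163.7° here. β=34.2, B=134.9. -10/2·(1 − cos(π·0.2535)) = -1.5038 → s = 20.4962
seg 3 [129.5°–264.4°] simple-harmonic, h=-10: full span → s += -10 → s = 12.0000
seg 4 [264.4°–360°] simple-harmonic, h=-12: θ=273.9° here. β=9.5, B=95.6. -12/2·(1 − cos(π·0.0994)) = -0.2900 → s = 11.7100

θ=163.7°: 20.4962
θ=273.9°: 11.7100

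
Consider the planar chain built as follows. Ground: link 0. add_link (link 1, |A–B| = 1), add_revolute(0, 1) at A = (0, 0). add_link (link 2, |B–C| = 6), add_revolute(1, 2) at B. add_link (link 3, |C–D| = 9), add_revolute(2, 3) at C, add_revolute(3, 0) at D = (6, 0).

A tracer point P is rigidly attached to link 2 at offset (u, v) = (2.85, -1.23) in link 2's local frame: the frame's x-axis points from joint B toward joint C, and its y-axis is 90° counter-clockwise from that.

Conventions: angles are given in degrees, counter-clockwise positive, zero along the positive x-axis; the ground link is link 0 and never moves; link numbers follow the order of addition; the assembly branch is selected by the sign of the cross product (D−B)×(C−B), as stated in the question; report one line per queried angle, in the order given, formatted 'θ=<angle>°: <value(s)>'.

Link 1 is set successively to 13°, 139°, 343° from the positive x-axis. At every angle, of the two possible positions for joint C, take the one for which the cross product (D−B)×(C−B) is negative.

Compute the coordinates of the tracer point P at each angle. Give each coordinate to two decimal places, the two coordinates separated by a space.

A=(0,0), D=(6.00,0)
θ=13°: B = A + 1.00·(cos13°, sin13°) = (0.9744, 0.2250)
θ=13°: |BD| = 5.0307
θ=13°: circle(B,6.00) ∩ circle(D,9.00): a=-1.9572, h=5.6718
θ=13°:   candidates: C₊=(-0.7273,5.9786) cross=28.533; C₋=(-1.2345,-5.3536) cross=-28.533
θ=13°:   branch - wants cross < 0 → take C=(-1.2345,-5.3536) (cross=-28.533)
θ=13°: ex = (C−B)/|BC| = (-0.3682,-0.9298); ey = (0.9298,-0.3682)
θ=13°: P = B + 2.85·ex + -1.23·ey = (-1.2185,-1.9721)
θ=139°: B = A + 1.00·(cos139°, sin139°) = (-0.7547, 0.6561)
θ=139°: |BD| = 6.7865
θ=139°: circle(B,6.00) ∩ circle(D,9.00): a=0.0778, h=5.9995
θ=139°:   candidates: C₊=(-0.0973,6.6199) cross=40.716; C₋=(-1.2572,-5.3229) cross=-40.716
θ=139°:   branch - wants cross < 0 → take C=(-1.2572,-5.3229) (cross=-40.716)
θ=139°: ex = (C−B)/|BC| = (-0.0838,-0.9965); ey = (0.9965,-0.0838)
θ=139°: P = B + 2.85·ex + -1.23·ey = (-2.2191,-2.0809)
θ=343°: B = A + 1.00·(cos343°, sin343°) = (0.9563, -0.2924)
θ=343°: |BD| = 5.0522
θ=343°: circle(B,6.00) ∩ circle(D,9.00): a=-1.9275, h=5.6820
θ=343°:   candidates: C₊=(-1.2967,5.2685) cross=28.706; C₋=(-0.6391,-6.0764) cross=-28.706
θ=343°:   branch - wants cross < 0 → take C=(-0.6391,-6.0764) (cross=-28.706)
θ=343°: ex = (C−B)/|BC| = (-0.2659,-0.9640); ey = (0.9640,-0.2659)
θ=343°: P = B + 2.85·ex + -1.23·ey = (-0.9872,-2.7127)

θ=13°: -1.22 -1.97
θ=139°: -2.22 -2.08
θ=343°: -0.99 -2.71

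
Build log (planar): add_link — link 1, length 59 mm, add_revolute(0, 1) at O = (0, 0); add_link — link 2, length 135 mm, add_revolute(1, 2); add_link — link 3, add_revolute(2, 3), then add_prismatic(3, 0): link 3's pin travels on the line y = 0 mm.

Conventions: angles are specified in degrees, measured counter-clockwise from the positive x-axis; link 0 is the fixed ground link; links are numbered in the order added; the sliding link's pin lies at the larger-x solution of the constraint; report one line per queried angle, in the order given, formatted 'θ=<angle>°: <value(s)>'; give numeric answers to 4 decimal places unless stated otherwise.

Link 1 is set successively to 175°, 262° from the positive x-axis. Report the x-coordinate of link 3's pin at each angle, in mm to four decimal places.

geometry: r = 59 mm, L = 135 mm, e = 0 mm
θ=175°: crank pin P = (r cos θ, r sin θ) = (-58.775487, 5.142189)
θ=175°: h = r sin θ − e = 5.142189 − 0 = 5.142189
θ=175°: x = r cos θ + √(L² − h²) = -58.775487 + 134.902031 = 76.126544
θ=262°: crank pin P = (r cos θ, r sin θ) = (-8.211213, -58.425816)
θ=262°: h = r sin θ − e = -58.425816 − 0 = -58.425816
θ=262°: x = r cos θ + √(L² − h²) = -8.211213 + 121.702194 = 113.490981

θ=175°: 76.1265
θ=262°: 113.4910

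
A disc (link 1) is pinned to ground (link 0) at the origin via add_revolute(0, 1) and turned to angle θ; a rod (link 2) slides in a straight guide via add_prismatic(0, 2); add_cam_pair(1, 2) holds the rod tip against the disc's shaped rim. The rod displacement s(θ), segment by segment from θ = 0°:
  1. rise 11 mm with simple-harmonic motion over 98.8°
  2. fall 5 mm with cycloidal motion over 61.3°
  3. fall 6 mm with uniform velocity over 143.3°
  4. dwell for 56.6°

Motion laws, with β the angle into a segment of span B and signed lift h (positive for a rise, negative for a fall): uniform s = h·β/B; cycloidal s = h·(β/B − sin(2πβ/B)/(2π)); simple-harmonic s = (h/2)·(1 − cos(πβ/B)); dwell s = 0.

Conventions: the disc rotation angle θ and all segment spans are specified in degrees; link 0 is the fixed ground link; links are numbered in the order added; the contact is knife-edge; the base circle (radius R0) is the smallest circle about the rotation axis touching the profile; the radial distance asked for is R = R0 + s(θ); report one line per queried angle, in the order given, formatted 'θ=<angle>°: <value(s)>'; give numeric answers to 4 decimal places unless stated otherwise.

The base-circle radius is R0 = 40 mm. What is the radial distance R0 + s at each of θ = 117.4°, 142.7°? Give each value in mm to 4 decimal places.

segment 1 (0° to 98.8°, simple-harmonic, h = 11) is passed completely: s = 0.0000 + (11) = 11.0000
θ = 117.4° falls in segment 2 (98.8° to 160.1°, cycloidal, h = -5): β = 117.4 − 98.8 = 18.6°, B = 61.3°; Δs = -5·(0.3034 − sin(2π·0.3034)/(2π)) = -0.7658; s = 11.0000 − 0.7658 = 10.2342
θ = 142.7° falls in segment 2 (98.8° to 160.1°, cycloidal, h = -5): β = 142.7 − 98.8 = 43.9°, B = 61.3°; Δs = -5·(0.7162 − sin(2π·0.7162)/(2π)) = -4.3586; s = 11.0000 − 4.3586 = 6.6414
θ=117.4°: R = R0 + s = 40 + 10.2342 = 50.2342
θ=142.7°: R = R0 + s = 40 + 6.6414 = 46.6414

θ=117.4°: 50.2342
θ=142.7°: 46.6414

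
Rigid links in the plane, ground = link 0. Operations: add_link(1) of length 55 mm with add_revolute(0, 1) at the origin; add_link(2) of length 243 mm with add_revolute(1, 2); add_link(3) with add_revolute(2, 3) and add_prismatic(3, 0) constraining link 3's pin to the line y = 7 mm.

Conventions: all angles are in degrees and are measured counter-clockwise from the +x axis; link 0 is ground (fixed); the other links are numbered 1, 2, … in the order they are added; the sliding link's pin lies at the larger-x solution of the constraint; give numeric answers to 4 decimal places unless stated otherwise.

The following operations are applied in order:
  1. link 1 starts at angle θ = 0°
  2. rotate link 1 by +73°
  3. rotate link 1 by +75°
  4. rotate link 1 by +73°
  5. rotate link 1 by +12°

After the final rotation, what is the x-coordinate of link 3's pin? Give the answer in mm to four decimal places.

geometry: r = 55 mm, L = 243 mm, e = 7 mm; θ starts at 0°
rotate link 1 by +73°: θ ← 0° +73° = 73°
rotate link 1 by +75°: θ ← 73° +75° = 148°
rotate link 1 by +73°: θ ← 148° +73° = 221°
rotate link 1 by +12°: θ ← 221° +12° = 233°
crank pin P = (r cos θ, r sin θ) = (-33.099826, -43.924953)
h = r sin θ − e = -43.924953 − 7 = -50.924953
x = r cos θ + √(L² − h²) = -33.099826 + 237.603975 = 204.504149

204.5041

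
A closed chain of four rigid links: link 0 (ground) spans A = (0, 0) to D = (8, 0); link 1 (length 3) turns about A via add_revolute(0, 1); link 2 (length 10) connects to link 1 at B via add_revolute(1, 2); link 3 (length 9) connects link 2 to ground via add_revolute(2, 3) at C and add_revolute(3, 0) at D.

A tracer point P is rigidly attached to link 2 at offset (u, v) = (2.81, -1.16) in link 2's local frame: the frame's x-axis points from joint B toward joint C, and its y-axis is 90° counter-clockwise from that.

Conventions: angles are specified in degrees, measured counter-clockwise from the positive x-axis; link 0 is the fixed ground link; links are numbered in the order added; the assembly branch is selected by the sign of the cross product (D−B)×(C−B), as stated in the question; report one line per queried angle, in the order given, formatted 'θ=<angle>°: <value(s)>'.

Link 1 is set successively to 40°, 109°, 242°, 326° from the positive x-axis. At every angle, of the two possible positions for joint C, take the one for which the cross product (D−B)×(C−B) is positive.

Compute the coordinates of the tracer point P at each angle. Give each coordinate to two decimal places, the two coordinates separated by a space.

A=(0,0), D=(8.00,0)
θ=40°: B = A + 3.00·(cos40°, sin40°) = (2.2981, 1.9284)
θ=40°: |BD| = 6.0191
θ=40°: circle(B,10.00) ∩ circle(D,9.00): a=4.5879, h=8.8855
θ=40°:   candidates: C₊=(9.4908,8.8757) cross=53.483; C₋=(3.7975,-7.9586) cross=-53.483
θ=40°:   branch + wants cross > 0 → take C=(9.4908,8.8757) (cross=53.483)
θ=40°: ex = (C−B)/|BC| = (0.7193,0.6947); ey = (-0.6947,0.7193)
θ=40°: P = B + 2.81·ex + -1.16·ey = (5.1252,3.0462)
θ=109°: B = A + 3.00·(cos109°, sin109°) = (-0.9767, 2.8366)
θ=109°: |BD| = 9.4142
θ=109°: circle(B,10.00) ∩ circle(D,9.00): a=5.7162, h=8.2052
θ=109°:   candidates: C₊=(6.9461,8.9381) cross=77.245; C₋=(2.0016,-6.7096) cross=-77.245
θ=109°:   branch + wants cross > 0 → take C=(6.9461,8.9381) (cross=77.245)
θ=109°: ex = (C−B)/|BC| = (0.7923,0.6102); ey = (-0.6102,0.7923)
θ=109°: P = B + 2.81·ex + -1.16·ey = (1.9574,3.6320)
θ=242°: B = A + 3.00·(cos242°, sin242°) = (-1.4084, -2.6488)
θ=242°: |BD| = 9.7742
θ=242°: circle(B,10.00) ∩ circle(D,9.00): a=5.8590, h=8.1038
θ=242°:   candidates: C₊=(2.0352,6.7395) cross=79.208; C₋=(6.4275,-8.8616) cross=-79.208
θ=242°:   branch + wants cross > 0 → take C=(2.0352,6.7395) (cross=79.208)
θ=242°: ex = (C−B)/|BC| = (0.3444,0.9388); ey = (-0.9388,0.3444)
θ=242°: P = B + 2.81·ex + -1.16·ey = (0.6483,-0.4102)
θ=326°: B = A + 3.00·(cos326°, sin326°) = (2.4871, -1.6776)
θ=326°: |BD| = 5.7625
θ=326°: circle(B,10.00) ∩ circle(D,9.00): a=4.5298, h=8.9152
θ=326°:   candidates: C₊=(4.2253,8.1702) cross=51.374; C₋=(9.4161,-8.8879) cross=-51.374
θ=326°:   branch + wants cross > 0 → take C=(4.2253,8.1702) (cross=51.374)
θ=326°: ex = (C−B)/|BC| = (0.1738,0.9848); ey = (-0.9848,0.1738)
θ=326°: P = B + 2.81·ex + -1.16·ey = (4.1179,0.8880)

θ=40°: 5.13 3.05
θ=109°: 1.96 3.63
θ=242°: 0.65 -0.41
θ=326°: 4.12 0.89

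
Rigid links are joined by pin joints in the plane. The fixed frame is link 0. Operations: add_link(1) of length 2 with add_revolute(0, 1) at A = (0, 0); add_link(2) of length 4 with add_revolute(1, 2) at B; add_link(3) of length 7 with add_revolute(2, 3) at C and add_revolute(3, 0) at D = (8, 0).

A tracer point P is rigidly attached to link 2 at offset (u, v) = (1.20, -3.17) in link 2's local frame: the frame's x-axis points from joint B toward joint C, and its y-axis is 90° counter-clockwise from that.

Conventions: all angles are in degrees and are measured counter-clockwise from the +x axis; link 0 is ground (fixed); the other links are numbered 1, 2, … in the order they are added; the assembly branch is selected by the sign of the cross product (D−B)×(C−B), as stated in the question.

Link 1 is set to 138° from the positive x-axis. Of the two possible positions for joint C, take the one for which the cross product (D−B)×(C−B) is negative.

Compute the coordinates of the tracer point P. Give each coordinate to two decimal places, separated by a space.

A=(0,0), D=(8.00,0)
B = A + 2.00·(cos138°, sin138°) = (-1.4863, 1.3383)
|BD| = 9.5802
circle(B,4.00) ∩ circle(D,7.00): a=3.0678, h=2.5668
  candidates: C₊=(1.9100,3.4514) cross=24.591; C₋=(1.1929,-1.6319) cross=-24.591
  branch - wants cross < 0 → take C=(1.1929,-1.6319) (cross=-24.591)
ex = (C−B)/|BC| = (0.6698,-0.7425); ey = (0.7425,0.6698)
P = B + 1.20·ex + -3.17·ey = (-3.0364,-1.6760)

-3.04 -1.68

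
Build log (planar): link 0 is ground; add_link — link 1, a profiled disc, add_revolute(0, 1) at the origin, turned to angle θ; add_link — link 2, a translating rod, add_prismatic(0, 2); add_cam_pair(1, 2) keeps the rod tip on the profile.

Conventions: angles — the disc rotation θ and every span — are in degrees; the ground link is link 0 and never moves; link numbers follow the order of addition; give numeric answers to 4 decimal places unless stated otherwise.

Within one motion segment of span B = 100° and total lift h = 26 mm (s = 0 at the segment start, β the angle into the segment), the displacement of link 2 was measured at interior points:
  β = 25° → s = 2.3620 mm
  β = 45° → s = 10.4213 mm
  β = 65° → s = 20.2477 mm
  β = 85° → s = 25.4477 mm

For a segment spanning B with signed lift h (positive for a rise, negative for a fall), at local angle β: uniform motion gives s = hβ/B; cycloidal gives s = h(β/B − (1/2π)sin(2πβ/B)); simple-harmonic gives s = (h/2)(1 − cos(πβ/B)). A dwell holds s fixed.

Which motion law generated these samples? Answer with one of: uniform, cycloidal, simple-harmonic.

candidates at β/B = r: uniform s = h·r (linear in β); cycloidal s = h·(r − sin(2πr)/(2π)); simple-harmonic s = (h/2)(1 − cos(πr))
β=25°: printed 2.3620 | uniform 6.5000, cycloidal 2.3620, simple-harmonic 3.8076
β=45°: printed 10.4213 | uniform 11.7000, cycloidal 10.4213, simple-harmonic 10.9664
β=65°: printed 20.2477 | uniform 16.9000, cycloidal 20.2477, simple-harmonic 18.9019
β=85°: printed 25.4477 | uniform 22.1000, cycloidal 25.4477, simple-harmonic 24.5831
only one law matches every sample → cycloidal

cycloidal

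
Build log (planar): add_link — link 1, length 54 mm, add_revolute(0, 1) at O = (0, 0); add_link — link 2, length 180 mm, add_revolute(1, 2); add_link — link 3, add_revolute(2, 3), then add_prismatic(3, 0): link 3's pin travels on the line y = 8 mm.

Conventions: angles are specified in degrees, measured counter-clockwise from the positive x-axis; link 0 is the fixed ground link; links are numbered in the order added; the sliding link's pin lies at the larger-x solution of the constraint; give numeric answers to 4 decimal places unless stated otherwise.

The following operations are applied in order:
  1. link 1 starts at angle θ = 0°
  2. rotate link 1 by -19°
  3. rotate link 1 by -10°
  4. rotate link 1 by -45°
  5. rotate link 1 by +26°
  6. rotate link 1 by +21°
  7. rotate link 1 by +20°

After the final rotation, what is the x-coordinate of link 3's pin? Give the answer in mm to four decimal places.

geometry: r = 54 mm, L = 180 mm, e = 8 mm; θ starts at 0°
rotate link 1 by -19°: θ ← 0° -19° = -19°
rotate link 1 by -10°: θ ← -19° -10° = -29°
rotate link 1 by -45°: θ ← -29° -45° = -74°
rotate link 1 by +26°: θ ← -74° +26° = -48°
rotate link 1 by +21°: θ ← -48° +21° = -27°
rotate link 1 by +20°: θ ← -27° +20° = -7°
crank pin P = (r cos θ, r sin θ) = (53.597492, -6.580945)
h = r sin θ − e = -6.580945 − 8 = -14.580945
x = r cos θ + √(L² − h²) = 53.597492 + 179.408461 = 233.005954

233.0060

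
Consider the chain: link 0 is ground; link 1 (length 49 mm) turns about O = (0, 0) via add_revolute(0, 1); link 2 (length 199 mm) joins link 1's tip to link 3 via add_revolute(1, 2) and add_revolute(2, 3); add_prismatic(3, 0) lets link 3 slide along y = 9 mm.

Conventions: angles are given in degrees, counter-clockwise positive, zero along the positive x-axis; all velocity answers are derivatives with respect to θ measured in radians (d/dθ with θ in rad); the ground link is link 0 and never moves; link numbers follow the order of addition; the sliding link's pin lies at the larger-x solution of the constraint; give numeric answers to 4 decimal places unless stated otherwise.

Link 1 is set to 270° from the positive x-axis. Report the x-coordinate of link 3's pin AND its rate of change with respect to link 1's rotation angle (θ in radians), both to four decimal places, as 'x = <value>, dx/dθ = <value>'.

geometry: r = 49 mm, L = 199 mm, e = 9 mm
crank pin P = (r cos θ, r sin θ) = (-0.000000, -49.000000)
h = r sin θ − e = -49.000000 − 9 = -58.000000
x = r cos θ + √(L² − h²) = -0.000000 + 190.360185 = 190.360185
dx/dθ = −r sin θ − h·r cos θ/√(L² − h²) (θ in radians; h = -58.000000) = 49.000000

x = 190.3602, dx/dθ = 49.0000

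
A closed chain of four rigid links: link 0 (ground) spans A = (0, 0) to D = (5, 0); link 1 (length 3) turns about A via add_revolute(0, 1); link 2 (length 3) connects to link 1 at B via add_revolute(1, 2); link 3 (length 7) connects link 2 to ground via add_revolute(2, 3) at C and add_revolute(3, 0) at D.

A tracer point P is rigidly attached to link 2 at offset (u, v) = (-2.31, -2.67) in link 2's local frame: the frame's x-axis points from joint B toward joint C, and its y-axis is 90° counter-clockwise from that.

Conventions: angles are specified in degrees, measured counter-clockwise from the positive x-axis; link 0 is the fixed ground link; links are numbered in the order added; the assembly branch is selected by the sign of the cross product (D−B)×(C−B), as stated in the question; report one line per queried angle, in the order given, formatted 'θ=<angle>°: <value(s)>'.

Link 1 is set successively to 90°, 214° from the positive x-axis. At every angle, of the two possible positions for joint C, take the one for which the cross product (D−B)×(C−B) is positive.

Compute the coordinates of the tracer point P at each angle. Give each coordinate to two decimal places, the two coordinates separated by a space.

A=(0,0), D=(5.00,0)
θ=90°: B = A + 3.00·(cos90°, sin90°) = (0.0000, 3.0000)
θ=90°: |BD| = 5.8310
θ=90°: circle(B,3.00) ∩ circle(D,7.00): a=-0.5145, h=2.9556
θ=90°:   candidates: C₊=(1.0794,5.7991) cross=17.234; C₋=(-1.9618,0.7303) cross=-17.234
θ=90°:   branch + wants cross > 0 → take C=(1.0794,5.7991) (cross=17.234)
θ=90°: ex = (C−B)/|BC| = (0.3598,0.9330); ey = (-0.9330,0.3598)
θ=90°: P = B + -2.31·ex + -2.67·ey = (1.6600,-0.1160)
θ=214°: B = A + 3.00·(cos214°, sin214°) = (-2.4871, -1.6776)
θ=214°: |BD| = 7.6728
θ=214°: circle(B,3.00) ∩ circle(D,7.00): a=1.2297, h=2.7364
θ=214°:   candidates: C₊=(-1.8854,1.2615) cross=20.995; C₋=(-0.6888,-4.0789) cross=-20.995
θ=214°:   branch + wants cross > 0 → take C=(-1.8854,1.2615) (cross=20.995)
θ=214°: ex = (C−B)/|BC| = (0.2006,0.9797); ey = (-0.9797,0.2006)
θ=214°: P = B + -2.31·ex + -2.67·ey = (-0.3347,-4.4762)

θ=90°: 1.66 -0.12
θ=214°: -0.33 -4.48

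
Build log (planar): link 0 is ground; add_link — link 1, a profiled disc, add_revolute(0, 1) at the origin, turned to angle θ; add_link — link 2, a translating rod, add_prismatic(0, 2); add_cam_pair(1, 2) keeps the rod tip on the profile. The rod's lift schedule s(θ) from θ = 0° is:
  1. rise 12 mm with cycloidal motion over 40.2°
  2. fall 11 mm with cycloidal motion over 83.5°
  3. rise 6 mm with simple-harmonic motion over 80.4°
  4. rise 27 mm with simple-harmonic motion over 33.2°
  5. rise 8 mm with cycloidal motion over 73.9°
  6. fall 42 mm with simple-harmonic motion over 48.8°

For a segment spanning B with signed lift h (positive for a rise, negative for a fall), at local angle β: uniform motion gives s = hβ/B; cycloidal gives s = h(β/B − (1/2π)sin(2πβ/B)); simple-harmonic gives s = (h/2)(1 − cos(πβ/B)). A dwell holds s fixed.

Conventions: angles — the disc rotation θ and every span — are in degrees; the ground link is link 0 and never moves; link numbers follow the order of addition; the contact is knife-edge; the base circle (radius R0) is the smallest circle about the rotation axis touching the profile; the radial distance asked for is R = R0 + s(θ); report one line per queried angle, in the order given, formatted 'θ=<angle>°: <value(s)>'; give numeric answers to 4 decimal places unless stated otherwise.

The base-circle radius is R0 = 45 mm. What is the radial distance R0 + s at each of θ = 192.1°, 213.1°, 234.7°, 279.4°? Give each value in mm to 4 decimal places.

seg 1 [0°–40.2°] cycloidal, h=12: full span → s += 12 → s = 12.0000
seg 2 [40.2°–123.7°] cycloidal, h=-11: full span → s += -11 → s = 1.0000
seg 3 [123.7°–204.1°] simple-harmonic, h=6: θ=192.1° here. β=68.4, B=80.4. 6/2·(1 − cos(π·0.8507)) = 5.6762 → s = 6.6762
seg 3 [123.7°–204.1°] simple-harmonic, h=6: full span → s += 6 → s = 7.0000
seg 4 [204.1°–237.3°] simple-harmonic, h=27: θ=213.1° here. β=9, B=33.2. 27/2·(1 − cos(π·0.2711)) = 4.6068 → s = 11.6068
seg 4 [204.1°–237.3°] simple-harmonic, h=27: θ=234.7° here. β=30.6, B=33.2. 27/2·(1 − cos(π·0.9217)) = 26.5935 → s = 33.5935
seg 4 [204.1°–237.3°] simple-harmonic, h=27: full span → s += 27 → s = 34.0000
seg 5 [237.3°–311.2°] cycloidal, h=8: θ=279.4° here. β=42.1, B=73.9. 8·(0.5697 − sin(2π·0.5697)/(2π)) = 5.0974 → s = 39.0974
θ=192.1°: R = R0 + s = 45 + 6.6762 = 51.6762
θ=213.1°: R = R0 + s = 45 + 11.6068 = 56.6068
θ=234.7°: R = R0 + s = 45 + 33.5935 = 78.5935
θ=279.4°: R = R0 + s = 45 + 39.0974 = 84.0974

θ=192.1°: 51.6762
θ=213.1°: 56.6068
θ=234.7°: 78.5935
θ=279.4°: 84.0974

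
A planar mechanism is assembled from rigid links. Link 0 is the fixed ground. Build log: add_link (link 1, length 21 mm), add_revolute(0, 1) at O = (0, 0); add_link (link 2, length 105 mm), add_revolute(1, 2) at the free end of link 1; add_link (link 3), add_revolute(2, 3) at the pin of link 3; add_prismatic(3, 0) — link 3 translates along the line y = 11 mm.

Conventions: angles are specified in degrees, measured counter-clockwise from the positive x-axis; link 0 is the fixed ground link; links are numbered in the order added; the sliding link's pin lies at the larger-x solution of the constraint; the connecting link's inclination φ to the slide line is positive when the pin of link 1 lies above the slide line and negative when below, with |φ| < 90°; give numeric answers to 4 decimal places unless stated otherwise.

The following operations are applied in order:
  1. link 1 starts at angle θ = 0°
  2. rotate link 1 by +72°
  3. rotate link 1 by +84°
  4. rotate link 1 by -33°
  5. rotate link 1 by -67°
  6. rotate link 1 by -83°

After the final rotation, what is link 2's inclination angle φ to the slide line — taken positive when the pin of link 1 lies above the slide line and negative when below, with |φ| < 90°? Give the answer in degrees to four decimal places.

geometry: r = 21 mm, L = 105 mm, e = 11 mm; θ starts at 0°
rotate link 1 by +72°: θ ← 0° +72° = 72°
rotate link 1 by +84°: θ ← 72° +84° = 156°
rotate link 1 by -33°: θ ← 156° -33° = 123°
rotate link 1 by -67°: θ ← 123° -67° = 56°
rotate link 1 by -83°: θ ← 56° -83° = -27°
h = r sin θ − e = -9.533800 − 11 = -20.533800
sin φ = h / L = -20.533800 / 105 = -0.19556000
φ = arcsin(-0.19556000) = -11.277439°

-11.2774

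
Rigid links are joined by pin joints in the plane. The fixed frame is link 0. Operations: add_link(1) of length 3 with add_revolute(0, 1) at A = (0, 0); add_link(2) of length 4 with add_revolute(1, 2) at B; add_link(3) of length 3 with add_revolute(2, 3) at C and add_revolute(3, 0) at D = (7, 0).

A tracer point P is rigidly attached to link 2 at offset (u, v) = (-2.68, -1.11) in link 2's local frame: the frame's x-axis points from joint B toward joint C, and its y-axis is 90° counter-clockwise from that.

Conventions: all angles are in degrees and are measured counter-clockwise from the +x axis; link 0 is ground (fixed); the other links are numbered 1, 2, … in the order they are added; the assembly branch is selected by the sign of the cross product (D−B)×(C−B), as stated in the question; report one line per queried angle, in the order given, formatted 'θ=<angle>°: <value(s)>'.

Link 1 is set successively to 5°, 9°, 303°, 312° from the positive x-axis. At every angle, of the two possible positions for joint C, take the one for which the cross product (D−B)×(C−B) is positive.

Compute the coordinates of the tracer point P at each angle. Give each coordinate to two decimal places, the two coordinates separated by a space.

A=(0,0), D=(7.00,0)
θ=5°: B = A + 3.00·(cos5°, sin5°) = (2.9886, 0.2615)
θ=5°: |BD| = 4.0199
θ=5°: circle(B,4.00) ∩ circle(D,3.00): a=2.8806, h=2.7752
θ=5°:   candidates: C₊=(6.0436,2.8435) cross=11.156; C₋=(5.6826,-2.6953) cross=-11.156
θ=5°:   branch + wants cross > 0 → take C=(6.0436,2.8435) (cross=11.156)
θ=5°: ex = (C−B)/|BC| = (0.7638,0.6455); ey = (-0.6455,0.7638)
θ=5°: P = B + -2.68·ex + -1.11·ey = (1.6582,-2.3162)
θ=9°: B = A + 3.00·(cos9°, sin9°) = (2.9631, 0.4693)
θ=9°: |BD| = 4.0641
θ=9°: circle(B,4.00) ∩ circle(D,3.00): a=2.8933, h=2.7621
θ=9°:   candidates: C₊=(6.1559,2.8788) cross=11.225; C₋=(5.5180,-2.6084) cross=-11.225
θ=9°:   branch + wants cross > 0 → take C=(6.1559,2.8788) (cross=11.225)
θ=9°: ex = (C−B)/|BC| = (0.7982,0.6024); ey = (-0.6024,0.7982)
θ=9°: P = B + -2.68·ex + -1.11·ey = (1.4925,-2.0311)
θ=303°: B = A + 3.00·(cos303°, sin303°) = (1.6339, -2.5160)
θ=303°: |BD| = 5.9266
θ=303°: circle(B,4.00) ∩ circle(D,3.00): a=3.5539, h=1.8357
θ=303°:   candidates: C₊=(4.0723,0.6548) cross=10.880; C₋=(5.6310,-2.6694) cross=-10.880
θ=303°:   branch + wants cross > 0 → take C=(4.0723,0.6548) (cross=10.880)
θ=303°: ex = (C−B)/|BC| = (0.6096,0.7927); ey = (-0.7927,0.6096)
θ=303°: P = B + -2.68·ex + -1.11·ey = (0.8801,-5.3171)
θ=312°: B = A + 3.00·(cos312°, sin312°) = (2.0074, -2.2294)
θ=312°: |BD| = 5.4678
θ=312°: circle(B,4.00) ∩ circle(D,3.00): a=3.3740, h=2.1485
θ=312°:   candidates: C₊=(4.2121,1.1081) cross=11.748; C₋=(5.9642,-2.8155) cross=-11.748
θ=312°:   branch + wants cross > 0 → take C=(4.2121,1.1081) (cross=11.748)
θ=312°: ex = (C−B)/|BC| = (0.5512,0.8344); ey = (-0.8344,0.5512)
θ=312°: P = B + -2.68·ex + -1.11·ey = (1.4564,-5.0774)

θ=5°: 1.66 -2.32
θ=9°: 1.49 -2.03
θ=303°: 0.88 -5.32
θ=312°: 1.46 -5.08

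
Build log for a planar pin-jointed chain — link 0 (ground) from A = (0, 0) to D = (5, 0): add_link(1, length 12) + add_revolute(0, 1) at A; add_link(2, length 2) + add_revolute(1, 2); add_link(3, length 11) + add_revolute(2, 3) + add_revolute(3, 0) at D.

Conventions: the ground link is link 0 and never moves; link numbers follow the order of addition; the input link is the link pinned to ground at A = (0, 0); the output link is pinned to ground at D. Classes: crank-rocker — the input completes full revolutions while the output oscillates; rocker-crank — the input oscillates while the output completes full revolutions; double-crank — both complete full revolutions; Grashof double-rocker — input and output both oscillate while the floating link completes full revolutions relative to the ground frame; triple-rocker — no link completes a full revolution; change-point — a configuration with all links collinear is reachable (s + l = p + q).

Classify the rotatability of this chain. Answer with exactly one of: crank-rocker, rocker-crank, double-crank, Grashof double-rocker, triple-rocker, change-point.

lengths: ground=5, input=12, coupler=2, output=11
sorted: s=2 (shortest), l=12 (longest), p+q=16
s + l = 14 vs p + q = 16
s + l < p + q (Grashof) with shortest = coupler link → Grashof double-rocker

Grashof double-rocker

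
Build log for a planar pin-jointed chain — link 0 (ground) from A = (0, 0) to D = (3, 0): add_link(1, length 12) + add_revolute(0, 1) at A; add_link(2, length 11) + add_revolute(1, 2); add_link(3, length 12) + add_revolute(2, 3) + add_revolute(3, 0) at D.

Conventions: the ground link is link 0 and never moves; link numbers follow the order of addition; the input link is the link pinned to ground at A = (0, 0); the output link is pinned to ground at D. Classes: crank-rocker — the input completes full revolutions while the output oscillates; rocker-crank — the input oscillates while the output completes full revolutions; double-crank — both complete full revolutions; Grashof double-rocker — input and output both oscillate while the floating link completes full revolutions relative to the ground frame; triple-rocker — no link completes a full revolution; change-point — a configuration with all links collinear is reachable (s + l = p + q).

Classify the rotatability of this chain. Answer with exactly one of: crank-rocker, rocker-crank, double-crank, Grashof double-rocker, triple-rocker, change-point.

lengths: ground=3, input=12, coupler=11, output=12
sorted: s=3 (shortest), l=12 (longest), p+q=23
s + l = 15 vs p + q = 23
s + l < p + q (Grashof) with shortest = ground link → double-crank

double-crank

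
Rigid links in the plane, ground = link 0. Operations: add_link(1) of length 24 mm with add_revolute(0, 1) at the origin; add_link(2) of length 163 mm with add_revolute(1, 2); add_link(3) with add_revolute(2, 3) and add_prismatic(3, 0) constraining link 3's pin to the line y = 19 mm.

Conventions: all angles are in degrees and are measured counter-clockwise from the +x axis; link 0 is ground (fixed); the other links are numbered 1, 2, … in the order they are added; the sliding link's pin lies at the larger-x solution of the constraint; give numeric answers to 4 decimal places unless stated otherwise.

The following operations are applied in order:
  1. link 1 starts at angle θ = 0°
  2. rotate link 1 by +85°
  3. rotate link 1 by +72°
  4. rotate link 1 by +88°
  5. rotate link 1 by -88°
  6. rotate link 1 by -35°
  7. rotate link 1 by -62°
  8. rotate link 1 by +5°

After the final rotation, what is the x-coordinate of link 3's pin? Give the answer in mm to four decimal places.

geometry: r = 24 mm, L = 163 mm, e = 19 mm; θ starts at 0°
rotate link 1 by +85°: θ ← 0° +85° = 85°
rotate link 1 by +72°: θ ← 85° +72° = 157°
rotate link 1 by +88°: θ ← 157° +88° = 245°
rotate link 1 by -88°: θ ← 245° -88° = 157°
rotate link 1 by -35°: θ ← 157° -35° = 122°
rotate link 1 by -62°: θ ← 122° -62° = 60°
rotate link 1 by +5°: θ ← 60° +5° = 65°
crank pin P = (r cos θ, r sin θ) = (10.142838, 21.751387)
h = r sin θ − e = 21.751387 − 19 = 2.751387
x = r cos θ + √(L² − h²) = 10.142838 + 162.976777 = 173.119615

173.1196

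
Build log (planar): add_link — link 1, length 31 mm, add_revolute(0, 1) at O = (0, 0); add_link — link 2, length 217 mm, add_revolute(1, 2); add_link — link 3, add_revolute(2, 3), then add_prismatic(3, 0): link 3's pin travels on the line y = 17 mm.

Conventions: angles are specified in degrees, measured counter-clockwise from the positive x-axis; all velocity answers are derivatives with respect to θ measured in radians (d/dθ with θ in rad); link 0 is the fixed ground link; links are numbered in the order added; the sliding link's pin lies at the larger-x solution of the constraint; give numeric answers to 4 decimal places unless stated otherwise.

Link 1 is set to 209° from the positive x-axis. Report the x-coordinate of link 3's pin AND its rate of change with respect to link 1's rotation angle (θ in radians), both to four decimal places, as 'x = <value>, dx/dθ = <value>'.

geometry: r = 31 mm, L = 217 mm, e = 17 mm
crank pin P = (r cos θ, r sin θ) = (-27.113211, -15.029098)
h = r sin θ − e = -15.029098 − 17 = -32.029098
x = r cos θ + √(L² − h²) = -27.113211 + 214.623244 = 187.510033
dx/dθ = −r sin θ − h·r cos θ/√(L² − h²) (θ in radians; h = -32.029098) = 10.982884

x = 187.5100, dx/dθ = 10.9829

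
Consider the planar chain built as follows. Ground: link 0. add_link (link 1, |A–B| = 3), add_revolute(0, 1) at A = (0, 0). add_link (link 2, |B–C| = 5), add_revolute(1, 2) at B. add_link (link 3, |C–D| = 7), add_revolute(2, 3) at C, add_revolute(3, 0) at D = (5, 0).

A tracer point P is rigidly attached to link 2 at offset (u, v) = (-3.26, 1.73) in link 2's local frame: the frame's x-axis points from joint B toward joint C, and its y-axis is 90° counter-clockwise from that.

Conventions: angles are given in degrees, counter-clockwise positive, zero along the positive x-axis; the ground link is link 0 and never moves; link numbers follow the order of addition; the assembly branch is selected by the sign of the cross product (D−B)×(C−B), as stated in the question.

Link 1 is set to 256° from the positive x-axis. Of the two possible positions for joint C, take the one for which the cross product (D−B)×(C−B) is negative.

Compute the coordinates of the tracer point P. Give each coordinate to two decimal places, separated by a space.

A=(0,0), D=(5.00,0)
B = A + 3.00·(cos256°, sin256°) = (-0.7258, -2.9109)
|BD| = 6.4232
circle(B,5.00) ∩ circle(D,7.00): a=1.3434, h=4.8162
  candidates: C₊=(-1.7108,1.9911) cross=30.935; C₋=(2.6543,-6.5953) cross=-30.935
  branch - wants cross < 0 → take C=(2.6543,-6.5953) (cross=-30.935)
ex = (C−B)/|BC| = (0.6760,-0.7369); ey = (0.7369,0.6760)
P = B + -3.26·ex + 1.73·ey = (-1.6548,0.6609)

-1.65 0.66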